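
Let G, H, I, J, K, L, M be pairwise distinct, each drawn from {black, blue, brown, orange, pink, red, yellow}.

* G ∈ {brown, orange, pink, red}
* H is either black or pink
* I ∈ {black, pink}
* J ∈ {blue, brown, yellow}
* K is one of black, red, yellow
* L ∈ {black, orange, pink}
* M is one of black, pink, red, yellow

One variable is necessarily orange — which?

The 7 variables together cover exactly {black, blue, brown, orange, pink, red, yellow} — 7 values for 7 variables — and blue appears only in J's list, so J = blue.
Among the 6 still-open variables, brown fits only G (and all 6 values in {black, brown, orange, pink, red, yellow} must be used), so G = brown.
The 5 still-open variables draw from only 5 values {black, orange, pink, red, yellow}, so each is used; only L can be orange, hence L = orange.

L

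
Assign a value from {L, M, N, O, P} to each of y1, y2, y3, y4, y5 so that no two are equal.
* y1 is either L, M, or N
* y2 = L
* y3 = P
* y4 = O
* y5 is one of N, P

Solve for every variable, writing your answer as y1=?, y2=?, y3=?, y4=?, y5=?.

y1=M, y2=L, y3=P, y4=O, y5=N

y2's domain is down to {L}, so y2 = L. Strike L from y1.
y3 has just one choice, so y3 = P. Eliminate P elsewhere: y5.
That leaves y4 = O.
y5's domain is down to {N}, so y5 = N. So y1 can't be N.
y1 must be M (only option left).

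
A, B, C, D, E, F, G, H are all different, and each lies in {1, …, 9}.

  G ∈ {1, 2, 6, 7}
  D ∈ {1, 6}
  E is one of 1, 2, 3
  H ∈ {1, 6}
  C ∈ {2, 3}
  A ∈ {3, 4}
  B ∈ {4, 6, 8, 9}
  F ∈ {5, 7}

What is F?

The 2 variables D and H are confined to {1, 6}, which locks those values in; drop them from B, E, G.
C and E between them cover only {2, 3} — a naked pair. Remove those values from A, G.
A has just one choice, so A = 4. So B can't be 4.
G's domain is down to {7}, so G = 7. Remove 7 from F.
So F = 5.

5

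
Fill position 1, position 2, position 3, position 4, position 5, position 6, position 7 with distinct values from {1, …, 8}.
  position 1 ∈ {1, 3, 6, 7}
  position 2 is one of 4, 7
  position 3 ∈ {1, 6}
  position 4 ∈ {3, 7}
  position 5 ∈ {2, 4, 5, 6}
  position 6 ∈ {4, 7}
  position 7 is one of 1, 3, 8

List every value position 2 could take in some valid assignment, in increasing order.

4, 7

position 2 and position 6 share exactly the 2 values {4, 7}; by pigeonhole those values go to them, so strike 4, 7 from position 1, position 4, position 5.
position 4 must be 3 (only option left). Strike 3 from position 1, position 7.
position 1 and position 3 share exactly the 2 values {1, 6}; by pigeonhole those values go to them, so strike 1, 6 from position 5, position 7.
position 7 has just one choice, so position 7 = 8.
No further eliminations apply; position 2 can still be any of 4, 7.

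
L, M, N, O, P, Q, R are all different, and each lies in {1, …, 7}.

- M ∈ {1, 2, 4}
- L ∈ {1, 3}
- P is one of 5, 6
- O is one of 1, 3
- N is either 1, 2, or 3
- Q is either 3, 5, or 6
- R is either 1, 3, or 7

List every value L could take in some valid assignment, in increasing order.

1, 3

Among the 7 variables, 4 fits only M (and all 7 values in {1, 2, 3, 4, 5, 6, 7} must be used), so M = 4.
Among the 6 still-open variables, 2 fits only N (and all 6 values in {1, 2, 3, 5, 6, 7} must be used), so N = 2.
The 5 still-open variables together cover exactly {1, 3, 5, 6, 7} — 5 values for 5 variables — and 7 appears only in R's list, so R = 7.
L and O between them cover only {1, 3} — a naked pair. Remove those values from Q.
No further eliminations apply; L can still be any of 1, 3.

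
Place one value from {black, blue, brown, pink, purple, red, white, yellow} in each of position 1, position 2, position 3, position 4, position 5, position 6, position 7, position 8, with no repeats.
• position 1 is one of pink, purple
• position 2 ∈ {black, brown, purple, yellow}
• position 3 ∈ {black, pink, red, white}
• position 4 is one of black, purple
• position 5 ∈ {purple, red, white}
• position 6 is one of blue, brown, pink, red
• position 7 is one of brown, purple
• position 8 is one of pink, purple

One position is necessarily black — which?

The 8 variables together cover exactly {black, blue, brown, pink, purple, red, white, yellow} — 8 values for 8 variables — and blue appears only in position 6's list, so position 6 = blue.
Among the 7 still-open variables, yellow fits only position 2 (and all 7 values in {black, brown, pink, purple, red, white, yellow} must be used), so position 2 = yellow.
Among the 6 still-open variables, brown fits only position 7 (and all 6 values in {black, brown, pink, purple, red, white} must be used), so position 7 = brown.
position 1 and position 8 share exactly the 2 values {pink, purple}; by pigeonhole those values go to them, so strike pink, purple from position 3, position 4, position 5.
So black goes to position 4.

position 4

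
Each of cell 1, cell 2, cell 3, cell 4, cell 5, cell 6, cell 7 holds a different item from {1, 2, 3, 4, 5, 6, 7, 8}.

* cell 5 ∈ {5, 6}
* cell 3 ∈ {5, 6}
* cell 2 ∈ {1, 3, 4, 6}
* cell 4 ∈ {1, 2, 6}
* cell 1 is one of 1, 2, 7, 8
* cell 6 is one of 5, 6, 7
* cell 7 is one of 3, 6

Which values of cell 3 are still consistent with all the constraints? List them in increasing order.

cell 3 and cell 5 share exactly the 2 values {5, 6}; by pigeonhole those values go to them, so strike 5, 6 from cell 2, cell 4, cell 6, cell 7.
cell 6's domain is down to {7}, so cell 6 = 7. Strike 7 from cell 1.
cell 7 must be 3 (only option left). So cell 2 can't be 3.
No further eliminations apply; cell 3 can still be any of 5, 6.

5, 6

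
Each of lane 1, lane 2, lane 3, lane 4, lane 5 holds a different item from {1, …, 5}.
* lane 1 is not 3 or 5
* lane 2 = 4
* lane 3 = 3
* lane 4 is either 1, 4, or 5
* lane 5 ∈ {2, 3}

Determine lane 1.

lane 2's domain is down to {4}, so lane 2 = 4. So lane 1, lane 4 can't be 4.
lane 3 has just one choice, so lane 3 = 3. Strike 3 from lane 5.
That leaves lane 5 = 2. Strike 2 from lane 1.
So lane 1 = 1.

1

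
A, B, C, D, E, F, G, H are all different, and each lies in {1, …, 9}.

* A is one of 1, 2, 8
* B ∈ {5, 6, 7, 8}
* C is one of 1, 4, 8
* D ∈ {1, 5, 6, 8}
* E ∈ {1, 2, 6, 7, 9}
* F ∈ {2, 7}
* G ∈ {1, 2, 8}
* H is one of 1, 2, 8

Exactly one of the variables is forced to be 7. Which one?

F

The 8 variables draw from only 8 values {1, 2, 4, 5, 6, 7, 8, 9}, so each is used; only C can be 4, hence C = 4.
The 7 still-open variables together cover exactly {1, 2, 5, 6, 7, 8, 9} — 7 values for 7 variables — and 9 appears only in E's list, so E = 9.
The 3 variables A, G, H are confined to {1, 2, 8}, which locks those values in; drop them from B, D, F.
So 7 goes to F.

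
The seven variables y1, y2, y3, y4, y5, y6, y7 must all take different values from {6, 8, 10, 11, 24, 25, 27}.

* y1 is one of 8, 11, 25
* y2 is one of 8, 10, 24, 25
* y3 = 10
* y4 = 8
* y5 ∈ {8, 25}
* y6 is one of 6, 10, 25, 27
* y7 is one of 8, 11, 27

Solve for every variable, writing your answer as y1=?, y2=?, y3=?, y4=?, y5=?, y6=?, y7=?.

y3's domain is down to {10}, so y3 = 10. Strike 10 from y2, y6.
y4 must be 8 (only option left). Strike 8 from y1, y2, y5, y7.
y5's domain is down to {25}, so y5 = 25. Eliminate 25 elsewhere: y1, y2, y6.
That leaves y1 = 11. Strike 11 from y7.
y2's domain is down to {24}, so y2 = 24.
That leaves y7 = 27. Strike 27 from y6.
y6 has just one choice, so y6 = 6.

y1=11, y2=24, y3=10, y4=8, y5=25, y6=6, y7=27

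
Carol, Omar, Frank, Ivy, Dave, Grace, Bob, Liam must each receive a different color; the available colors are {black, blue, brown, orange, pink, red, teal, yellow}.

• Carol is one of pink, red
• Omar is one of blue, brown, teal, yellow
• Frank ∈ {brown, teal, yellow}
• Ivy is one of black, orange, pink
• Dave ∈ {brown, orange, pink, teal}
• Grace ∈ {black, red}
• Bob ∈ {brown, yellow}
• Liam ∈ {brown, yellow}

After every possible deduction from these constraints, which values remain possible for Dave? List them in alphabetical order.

orange, pink

The 8 variables draw from only 8 values {black, blue, brown, orange, pink, red, teal, yellow}, so each is used; only Omar can be blue, hence Omar = blue.
Bob and Liam between them cover only {brown, yellow} — a naked pair. Remove those values from Frank, Dave.
Frank has just one choice, so Frank = teal. So Dave can't be teal.
No further eliminations apply; Dave can still be any of orange, pink.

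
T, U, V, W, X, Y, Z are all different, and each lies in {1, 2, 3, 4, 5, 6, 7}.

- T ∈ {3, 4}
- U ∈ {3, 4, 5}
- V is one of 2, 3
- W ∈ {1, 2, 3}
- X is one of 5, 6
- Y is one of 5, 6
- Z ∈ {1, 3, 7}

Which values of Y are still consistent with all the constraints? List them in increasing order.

5, 6

Among the 7 variables, 7 fits only Z (and all 7 values in {1, 2, 3, 4, 5, 6, 7} must be used), so Z = 7.
The 6 still-open variables draw from only 6 values {1, 2, 3, 4, 5, 6}, so each is used; only W can be 1, hence W = 1.
Among the 5 still-open variables, 2 fits only V (and all 5 values in {2, 3, 4, 5, 6} must be used), so V = 2.
X and Y between them cover only {5, 6} — a naked pair. Remove those values from U.
No further eliminations apply; Y can still be any of 5, 6.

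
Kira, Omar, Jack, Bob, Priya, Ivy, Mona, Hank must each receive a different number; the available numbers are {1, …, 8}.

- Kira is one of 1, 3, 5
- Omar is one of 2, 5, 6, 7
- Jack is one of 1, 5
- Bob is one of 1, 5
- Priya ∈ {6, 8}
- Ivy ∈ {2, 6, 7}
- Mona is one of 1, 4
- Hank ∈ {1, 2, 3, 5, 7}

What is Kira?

3

Among the 8 variables, 4 fits only Mona (and all 8 values in {1, 2, 3, 4, 5, 6, 7, 8} must be used), so Mona = 4.
Among the 7 still-open variables, 8 fits only Priya (and all 7 values in {1, 2, 3, 5, 6, 7, 8} must be used), so Priya = 8.
The 2 variables Jack and Bob are confined to {1, 5}, which locks those values in; drop them from Kira, Omar, Hank.
So Kira = 3.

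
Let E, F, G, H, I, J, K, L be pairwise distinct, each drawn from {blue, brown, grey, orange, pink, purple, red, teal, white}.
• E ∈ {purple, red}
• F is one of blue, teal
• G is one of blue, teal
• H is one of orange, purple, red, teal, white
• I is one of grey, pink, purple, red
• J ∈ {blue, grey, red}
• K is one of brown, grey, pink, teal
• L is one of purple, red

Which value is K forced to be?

The 2 variables E and L are confined to {purple, red}, which locks those values in; drop them from H, I, J.
F and G between them cover only {blue, teal} — a naked pair. Remove those values from H, J, K.
J's domain is down to {grey}, so J = grey. Eliminate grey elsewhere: I, K.
I must be pink (only option left). Remove pink from K.
So K = brown.

brown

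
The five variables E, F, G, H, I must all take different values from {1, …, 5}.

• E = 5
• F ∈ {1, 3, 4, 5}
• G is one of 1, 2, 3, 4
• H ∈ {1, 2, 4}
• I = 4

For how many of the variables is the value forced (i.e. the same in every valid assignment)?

2

E's domain is down to {5}, so E = 5. Strike 5 from F.
That leaves I = 4. Strike 4 from F, G, H.
Determined: E=5, I=4. The other variables each still have more than one consistent value. That makes 2.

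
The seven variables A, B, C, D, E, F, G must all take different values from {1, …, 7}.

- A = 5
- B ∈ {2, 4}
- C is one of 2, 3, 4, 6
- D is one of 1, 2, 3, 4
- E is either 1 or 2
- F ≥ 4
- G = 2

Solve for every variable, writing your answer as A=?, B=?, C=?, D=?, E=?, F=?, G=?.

A=5, B=4, C=6, D=3, E=1, F=7, G=2

A's domain is down to {5}, so A = 5. Remove 5 from F.
G's domain is down to {2}, so G = 2. Strike 2 from B, C, D, E.
B must be 4 (only option left). So C, D, F can't be 4.
E's domain is down to {1}, so E = 1. Remove 1 from D.
D has just one choice, so D = 3. Eliminate 3 elsewhere: C.
C must be 6 (only option left). So F can't be 6.
F has just one choice, so F = 7.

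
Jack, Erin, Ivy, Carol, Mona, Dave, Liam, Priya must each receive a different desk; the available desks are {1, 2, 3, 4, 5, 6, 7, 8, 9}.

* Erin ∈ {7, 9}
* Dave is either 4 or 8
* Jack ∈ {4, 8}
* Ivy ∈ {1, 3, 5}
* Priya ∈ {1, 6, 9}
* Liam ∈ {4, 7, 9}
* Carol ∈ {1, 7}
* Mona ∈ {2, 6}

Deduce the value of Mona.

2

Jack and Dave share exactly the 2 values {4, 8}; by pigeonhole those values go to them, so strike 4, 8 from Liam.
Erin and Liam between them cover only {7, 9} — a naked pair. Remove those values from Carol, Priya.
That leaves Carol = 1. Strike 1 from Ivy, Priya.
Priya has just one choice, so Priya = 6. Remove 6 from Mona.
So Mona = 2.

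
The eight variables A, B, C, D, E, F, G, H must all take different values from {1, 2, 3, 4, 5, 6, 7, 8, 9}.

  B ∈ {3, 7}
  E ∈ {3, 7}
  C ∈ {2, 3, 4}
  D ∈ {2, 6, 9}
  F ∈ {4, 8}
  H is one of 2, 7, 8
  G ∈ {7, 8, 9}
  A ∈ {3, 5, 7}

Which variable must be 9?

G

The 8 variables draw from only 8 values {2, 3, 4, 5, 6, 7, 8, 9}, so each is used; only A can be 5, hence A = 5.
The 7 still-open variables together cover exactly {2, 3, 4, 6, 7, 8, 9} — 7 values for 7 variables — and 6 appears only in D's list, so D = 6.
Among the 6 still-open variables, 9 fits only G (and all 6 values in {2, 3, 4, 7, 8, 9} must be used), so G = 9.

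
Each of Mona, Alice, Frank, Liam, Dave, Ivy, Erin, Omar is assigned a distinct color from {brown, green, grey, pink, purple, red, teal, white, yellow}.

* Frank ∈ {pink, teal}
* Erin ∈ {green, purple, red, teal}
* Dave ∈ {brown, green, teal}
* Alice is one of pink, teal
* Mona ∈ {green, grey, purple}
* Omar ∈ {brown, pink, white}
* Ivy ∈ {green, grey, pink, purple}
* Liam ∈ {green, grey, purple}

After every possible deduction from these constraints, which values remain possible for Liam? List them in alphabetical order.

The 8 variables draw from only 8 values {brown, green, grey, pink, purple, red, teal, white}, so each is used; only Erin can be red, hence Erin = red.
The 7 still-open variables together cover exactly {brown, green, grey, pink, purple, teal, white} — 7 values for 7 variables — and white appears only in Omar's list, so Omar = white.
Among the 6 still-open variables, brown fits only Dave (and all 6 values in {brown, green, grey, pink, purple, teal} must be used), so Dave = brown.
Alice and Frank share exactly the 2 values {pink, teal}; by pigeonhole those values go to them, so strike pink, teal from Ivy.
No further eliminations apply; Liam can still be any of green, grey, purple.

green, grey, purple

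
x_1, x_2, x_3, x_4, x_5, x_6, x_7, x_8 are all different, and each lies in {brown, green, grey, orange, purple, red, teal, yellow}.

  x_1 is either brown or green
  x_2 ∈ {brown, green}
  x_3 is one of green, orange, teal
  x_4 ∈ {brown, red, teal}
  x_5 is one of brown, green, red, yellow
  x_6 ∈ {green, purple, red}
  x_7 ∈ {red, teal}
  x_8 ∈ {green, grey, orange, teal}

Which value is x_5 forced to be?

yellow

The 8 variables together cover exactly {brown, green, grey, orange, purple, red, teal, yellow} — 8 values for 8 variables — and grey appears only in x_8's list, so x_8 = grey.
The 7 still-open variables draw from only 7 values {brown, green, orange, purple, red, teal, yellow}, so each is used; only x_3 can be orange, hence x_3 = orange.
Among the 6 still-open variables, purple fits only x_6 (and all 6 values in {brown, green, purple, red, teal, yellow} must be used), so x_6 = purple.
Among the 5 still-open variables, yellow fits only x_5 (and all 5 values in {brown, green, red, teal, yellow} must be used), so x_5 = yellow.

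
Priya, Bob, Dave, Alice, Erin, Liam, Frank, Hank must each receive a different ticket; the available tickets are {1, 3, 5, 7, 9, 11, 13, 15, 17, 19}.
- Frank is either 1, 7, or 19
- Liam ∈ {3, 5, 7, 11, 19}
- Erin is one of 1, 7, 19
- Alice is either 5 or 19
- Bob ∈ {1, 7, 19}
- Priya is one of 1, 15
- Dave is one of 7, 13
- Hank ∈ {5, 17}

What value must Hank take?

Bob, Erin, Frank share exactly the 3 values {1, 7, 19}; by pigeonhole those values go to them, so strike 1, 7, 19 from Priya, Dave, Alice, Liam.
Priya has just one choice, so Priya = 15.
That leaves Dave = 13.
That leaves Alice = 5. So Liam, Hank can't be 5.
So Hank = 17.

17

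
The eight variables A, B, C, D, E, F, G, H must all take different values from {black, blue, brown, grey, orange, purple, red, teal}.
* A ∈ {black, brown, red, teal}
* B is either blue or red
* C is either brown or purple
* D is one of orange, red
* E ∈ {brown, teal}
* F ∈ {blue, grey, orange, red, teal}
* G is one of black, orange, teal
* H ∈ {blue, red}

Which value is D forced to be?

orange

The 8 variables together cover exactly {black, blue, brown, grey, orange, purple, red, teal} — 8 values for 8 variables — and grey appears only in F's list, so F = grey.
Among the 7 still-open variables, purple fits only C (and all 7 values in {black, blue, brown, orange, purple, red, teal} must be used), so C = purple.
The 2 variables B and H are confined to {blue, red}, which locks those values in; drop them from A, D.
So D = orange.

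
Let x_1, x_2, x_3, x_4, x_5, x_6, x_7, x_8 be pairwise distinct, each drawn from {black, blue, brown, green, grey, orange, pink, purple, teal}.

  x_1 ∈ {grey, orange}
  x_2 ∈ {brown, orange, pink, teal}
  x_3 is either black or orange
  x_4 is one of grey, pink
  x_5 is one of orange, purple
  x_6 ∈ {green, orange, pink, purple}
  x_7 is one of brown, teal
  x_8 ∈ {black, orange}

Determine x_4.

Among the 8 variables, green fits only x_6 (and all 8 values in {black, brown, green, grey, orange, pink, purple, teal} must be used), so x_6 = green.
Among the 7 still-open variables, purple fits only x_5 (and all 7 values in {black, brown, grey, orange, pink, purple, teal} must be used), so x_5 = purple.
x_3 and x_8 between them cover only {black, orange} — a naked pair. Remove those values from x_1, x_2.
x_1's domain is down to {grey}, so x_1 = grey. Eliminate grey elsewhere: x_4.
So x_4 = pink.

pink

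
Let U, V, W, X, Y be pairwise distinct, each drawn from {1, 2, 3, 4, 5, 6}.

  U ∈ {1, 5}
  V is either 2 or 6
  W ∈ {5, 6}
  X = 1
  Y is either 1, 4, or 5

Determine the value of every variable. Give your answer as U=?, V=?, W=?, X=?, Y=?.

X's domain is down to {1}, so X = 1. Eliminate 1 elsewhere: U, Y.
U must be 5 (only option left). Strike 5 from W, Y.
That leaves W = 6. Eliminate 6 elsewhere: V.
That leaves Y = 4.
That leaves V = 2.

U=5, V=2, W=6, X=1, Y=4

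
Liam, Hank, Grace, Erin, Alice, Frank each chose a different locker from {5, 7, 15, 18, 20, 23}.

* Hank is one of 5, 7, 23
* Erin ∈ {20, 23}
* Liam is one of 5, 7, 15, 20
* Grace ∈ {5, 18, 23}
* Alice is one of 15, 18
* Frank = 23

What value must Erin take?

Frank has just one choice, so Frank = 23. Remove 23 from Hank, Grace, Erin.
So Erin = 20.

20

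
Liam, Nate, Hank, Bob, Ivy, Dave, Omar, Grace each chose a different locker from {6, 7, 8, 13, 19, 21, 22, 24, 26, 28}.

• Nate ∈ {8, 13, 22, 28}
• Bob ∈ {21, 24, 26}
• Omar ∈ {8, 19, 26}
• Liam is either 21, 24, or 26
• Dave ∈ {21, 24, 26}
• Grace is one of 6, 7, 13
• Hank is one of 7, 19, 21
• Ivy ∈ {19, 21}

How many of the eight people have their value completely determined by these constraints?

Liam, Bob, Dave share exactly the 3 values {21, 24, 26}; by pigeonhole those values go to them, so strike 21, 24, 26 from Hank, Ivy, Omar.
Ivy must be 19 (only option left). Strike 19 from Hank, Omar.
That leaves Omar = 8. Strike 8 from Nate.
Hank must be 7 (only option left). So Grace can't be 7.
Determined: Hank=7, Ivy=19, Omar=8. The other people each still have more than one consistent value. That makes 3.

3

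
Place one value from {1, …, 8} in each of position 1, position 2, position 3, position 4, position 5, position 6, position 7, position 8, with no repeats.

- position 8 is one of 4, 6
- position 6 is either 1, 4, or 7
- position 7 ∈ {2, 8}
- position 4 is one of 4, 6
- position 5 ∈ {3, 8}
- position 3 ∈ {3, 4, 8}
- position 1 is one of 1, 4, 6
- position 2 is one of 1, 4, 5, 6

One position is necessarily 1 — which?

position 1

The 8 variables draw from only 8 values {1, 2, 3, 4, 5, 6, 7, 8}, so each is used; only position 7 can be 2, hence position 7 = 2.
Among the 7 still-open variables, 5 fits only position 2 (and all 7 values in {1, 3, 4, 5, 6, 7, 8} must be used), so position 2 = 5.
The 6 still-open variables draw from only 6 values {1, 3, 4, 6, 7, 8}, so each is used; only position 6 can be 7, hence position 6 = 7.
The 5 still-open variables together cover exactly {1, 3, 4, 6, 8} — 5 values for 5 variables — and 1 appears only in position 1's list, so position 1 = 1.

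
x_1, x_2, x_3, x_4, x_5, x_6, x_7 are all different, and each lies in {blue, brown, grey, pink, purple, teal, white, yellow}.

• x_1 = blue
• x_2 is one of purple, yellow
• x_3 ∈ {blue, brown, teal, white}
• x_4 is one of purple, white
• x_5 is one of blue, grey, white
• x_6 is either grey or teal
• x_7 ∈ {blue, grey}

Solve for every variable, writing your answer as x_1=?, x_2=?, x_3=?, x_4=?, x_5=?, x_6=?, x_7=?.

x_1's domain is down to {blue}, so x_1 = blue. So x_3, x_5, x_7 can't be blue.
That leaves x_7 = grey. Remove grey from x_5, x_6.
That leaves x_5 = white. So x_3, x_4 can't be white.
x_6's domain is down to {teal}, so x_6 = teal. So x_3 can't be teal.
x_3 has just one choice, so x_3 = brown.
x_4 has just one choice, so x_4 = purple. Strike purple from x_2.
x_2 has just one choice, so x_2 = yellow.

x_1=blue, x_2=yellow, x_3=brown, x_4=purple, x_5=white, x_6=teal, x_7=grey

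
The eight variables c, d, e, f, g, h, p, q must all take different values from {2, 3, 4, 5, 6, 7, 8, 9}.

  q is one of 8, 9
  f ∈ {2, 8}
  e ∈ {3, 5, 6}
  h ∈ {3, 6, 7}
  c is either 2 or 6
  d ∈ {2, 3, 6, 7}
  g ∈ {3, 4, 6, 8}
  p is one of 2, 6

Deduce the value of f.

8

Among the 8 variables, 4 fits only g (and all 8 values in {2, 3, 4, 5, 6, 7, 8, 9} must be used), so g = 4.
The 7 still-open variables together cover exactly {2, 3, 5, 6, 7, 8, 9} — 7 values for 7 variables — and 5 appears only in e's list, so e = 5.
The 6 still-open variables draw from only 6 values {2, 3, 6, 7, 8, 9}, so each is used; only q can be 9, hence q = 9.
The 5 still-open variables draw from only 5 values {2, 3, 6, 7, 8}, so each is used; only f can be 8, hence f = 8.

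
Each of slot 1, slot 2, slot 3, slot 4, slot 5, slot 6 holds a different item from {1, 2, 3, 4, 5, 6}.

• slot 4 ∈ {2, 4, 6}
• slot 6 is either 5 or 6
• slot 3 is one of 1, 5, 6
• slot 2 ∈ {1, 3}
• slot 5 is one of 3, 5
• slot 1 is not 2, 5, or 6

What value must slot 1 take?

4

The 6 variables draw from only 6 values {1, 2, 3, 4, 5, 6}, so each is used; only slot 4 can be 2, hence slot 4 = 2.
The 5 still-open variables together cover exactly {1, 3, 4, 5, 6} — 5 values for 5 variables — and 4 appears only in slot 1's list, so slot 1 = 4.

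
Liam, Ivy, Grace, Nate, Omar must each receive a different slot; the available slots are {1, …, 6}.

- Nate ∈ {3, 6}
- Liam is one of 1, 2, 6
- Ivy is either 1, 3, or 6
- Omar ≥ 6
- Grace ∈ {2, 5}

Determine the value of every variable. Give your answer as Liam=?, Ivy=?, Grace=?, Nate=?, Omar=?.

Liam=2, Ivy=1, Grace=5, Nate=3, Omar=6

Omar must be 6 (only option left). Remove 6 from Liam, Ivy, Nate.
Nate has just one choice, so Nate = 3. Remove 3 from Ivy.
Ivy has just one choice, so Ivy = 1. Remove 1 from Liam.
That leaves Liam = 2. So Grace can't be 2.
Grace must be 5 (only option left).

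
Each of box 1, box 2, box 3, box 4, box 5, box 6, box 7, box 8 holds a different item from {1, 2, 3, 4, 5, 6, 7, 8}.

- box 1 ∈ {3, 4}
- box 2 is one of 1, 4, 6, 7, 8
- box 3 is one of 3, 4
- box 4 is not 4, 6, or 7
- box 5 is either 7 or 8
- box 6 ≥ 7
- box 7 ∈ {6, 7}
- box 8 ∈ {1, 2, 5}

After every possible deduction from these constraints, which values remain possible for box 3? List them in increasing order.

box 1 and box 3 between them cover only {3, 4} — a naked pair. Remove those values from box 2, box 4.
The 2 variables box 5 and box 6 are confined to {7, 8}, which locks those values in; drop them from box 2, box 4, box 7.
box 7 has just one choice, so box 7 = 6. Eliminate 6 elsewhere: box 2.
box 2's domain is down to {1}, so box 2 = 1. Remove 1 from box 4, box 8.
No further eliminations apply; box 3 can still be any of 3, 4.

3, 4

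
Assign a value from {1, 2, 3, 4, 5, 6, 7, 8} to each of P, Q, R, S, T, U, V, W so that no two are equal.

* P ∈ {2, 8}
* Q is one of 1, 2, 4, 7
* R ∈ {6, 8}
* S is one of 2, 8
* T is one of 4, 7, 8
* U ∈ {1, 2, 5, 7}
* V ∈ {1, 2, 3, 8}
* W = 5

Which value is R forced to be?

6

W has just one choice, so W = 5. Remove 5 from U.
Among the 7 still-open variables, 3 fits only V (and all 7 values in {1, 2, 3, 4, 6, 7, 8} must be used), so V = 3.
The 6 still-open variables draw from only 6 values {1, 2, 4, 6, 7, 8}, so each is used; only R can be 6, hence R = 6.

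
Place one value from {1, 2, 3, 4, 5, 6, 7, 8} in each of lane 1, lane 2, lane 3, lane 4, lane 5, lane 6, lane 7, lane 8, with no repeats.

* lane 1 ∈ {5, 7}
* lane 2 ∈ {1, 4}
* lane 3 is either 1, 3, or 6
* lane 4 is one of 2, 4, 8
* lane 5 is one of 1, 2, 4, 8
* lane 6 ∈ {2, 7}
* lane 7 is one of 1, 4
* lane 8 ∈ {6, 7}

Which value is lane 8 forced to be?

Among the 8 variables, 3 fits only lane 3 (and all 8 values in {1, 2, 3, 4, 5, 6, 7, 8} must be used), so lane 3 = 3.
Among the 7 still-open variables, 5 fits only lane 1 (and all 7 values in {1, 2, 4, 5, 6, 7, 8} must be used), so lane 1 = 5.
The 6 still-open variables draw from only 6 values {1, 2, 4, 6, 7, 8}, so each is used; only lane 8 can be 6, hence lane 8 = 6.

6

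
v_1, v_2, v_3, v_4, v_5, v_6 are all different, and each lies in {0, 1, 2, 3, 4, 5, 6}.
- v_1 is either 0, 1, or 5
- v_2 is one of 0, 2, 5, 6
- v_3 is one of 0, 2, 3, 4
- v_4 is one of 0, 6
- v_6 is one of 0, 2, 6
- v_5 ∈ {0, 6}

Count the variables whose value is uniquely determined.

The 2 variables v_4 and v_5 are confined to {0, 6}, which locks those values in; drop them from v_1, v_2, v_3, v_6.
v_6 has just one choice, so v_6 = 2. Eliminate 2 elsewhere: v_2, v_3.
v_2 must be 5 (only option left). So v_1 can't be 5.
That leaves v_1 = 1.
Determined: v_1=1, v_2=5, v_6=2. The other variables each still have more than one consistent value. That makes 3.

3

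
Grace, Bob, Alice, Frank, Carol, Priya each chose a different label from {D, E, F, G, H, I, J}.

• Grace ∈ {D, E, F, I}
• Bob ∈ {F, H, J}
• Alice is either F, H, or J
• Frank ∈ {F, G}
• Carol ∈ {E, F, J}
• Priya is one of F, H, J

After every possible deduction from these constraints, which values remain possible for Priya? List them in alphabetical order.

F, H, J

The 3 variables Bob, Alice, Priya are confined to {F, H, J}, which locks those values in; drop them from Grace, Frank, Carol.
Frank's domain is down to {G}, so Frank = G.
Carol has just one choice, so Carol = E. Eliminate E elsewhere: Grace.
No further eliminations apply; Priya can still be any of F, H, J.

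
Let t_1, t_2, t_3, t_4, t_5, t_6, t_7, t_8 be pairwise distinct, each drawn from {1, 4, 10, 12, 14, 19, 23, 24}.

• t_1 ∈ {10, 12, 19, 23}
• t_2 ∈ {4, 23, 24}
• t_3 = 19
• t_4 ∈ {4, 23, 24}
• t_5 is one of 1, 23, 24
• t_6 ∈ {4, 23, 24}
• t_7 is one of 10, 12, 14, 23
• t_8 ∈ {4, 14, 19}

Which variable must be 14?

t_3 must be 19 (only option left). Remove 19 from t_1, t_8.
The 7 still-open variables draw from only 7 values {1, 4, 10, 12, 14, 23, 24}, so each is used; only t_5 can be 1, hence t_5 = 1.
The 3 variables t_2, t_4, t_6 are confined to {4, 23, 24}, which locks those values in; drop them from t_1, t_7, t_8.
So 14 goes to t_8.

t_8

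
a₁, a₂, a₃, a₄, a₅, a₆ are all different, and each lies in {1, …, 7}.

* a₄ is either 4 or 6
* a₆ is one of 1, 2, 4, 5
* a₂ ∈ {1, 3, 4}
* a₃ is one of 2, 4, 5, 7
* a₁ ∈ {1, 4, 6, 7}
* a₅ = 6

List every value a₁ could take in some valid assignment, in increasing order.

1, 7

a₅ must be 6 (only option left). So a₁, a₄ can't be 6.
a₄ must be 4 (only option left). Strike 4 from a₁, a₂, a₃, a₆.
No further eliminations apply; a₁ can still be any of 1, 7.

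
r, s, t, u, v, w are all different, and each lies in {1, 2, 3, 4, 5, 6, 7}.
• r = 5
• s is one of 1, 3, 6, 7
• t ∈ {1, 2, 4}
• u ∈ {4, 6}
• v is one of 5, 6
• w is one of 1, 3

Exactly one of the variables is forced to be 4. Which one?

r must be 5 (only option left). Strike 5 from v.
That leaves v = 6. Eliminate 6 elsewhere: s, u.
So 4 goes to u.

u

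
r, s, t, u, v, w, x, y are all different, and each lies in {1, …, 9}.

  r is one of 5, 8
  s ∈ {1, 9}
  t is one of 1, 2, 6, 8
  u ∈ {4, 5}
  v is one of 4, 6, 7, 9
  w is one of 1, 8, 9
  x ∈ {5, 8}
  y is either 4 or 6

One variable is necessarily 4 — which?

The 8 variables draw from only 8 values {1, 2, 4, 5, 6, 7, 8, 9}, so each is used; only t can be 2, hence t = 2.
The 7 still-open variables together cover exactly {1, 4, 5, 6, 7, 8, 9} — 7 values for 7 variables — and 7 appears only in v's list, so v = 7.
The 6 still-open variables draw from only 6 values {1, 4, 5, 6, 8, 9}, so each is used; only y can be 6, hence y = 6.
The 5 still-open variables together cover exactly {1, 4, 5, 8, 9} — 5 values for 5 variables — and 4 appears only in u's list, so u = 4.

u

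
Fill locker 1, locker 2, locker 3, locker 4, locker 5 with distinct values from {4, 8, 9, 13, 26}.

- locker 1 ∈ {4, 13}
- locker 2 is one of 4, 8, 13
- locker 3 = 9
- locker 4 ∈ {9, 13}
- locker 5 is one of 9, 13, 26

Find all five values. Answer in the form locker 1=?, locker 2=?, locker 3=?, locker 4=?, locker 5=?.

locker 1=4, locker 2=8, locker 3=9, locker 4=13, locker 5=26

locker 3 must be 9 (only option left). Remove 9 from locker 4, locker 5.
That leaves locker 4 = 13. Strike 13 from locker 1, locker 2, locker 5.
locker 5's domain is down to {26}, so locker 5 = 26.
locker 1 must be 4 (only option left). Eliminate 4 elsewhere: locker 2.
locker 2 has just one choice, so locker 2 = 8.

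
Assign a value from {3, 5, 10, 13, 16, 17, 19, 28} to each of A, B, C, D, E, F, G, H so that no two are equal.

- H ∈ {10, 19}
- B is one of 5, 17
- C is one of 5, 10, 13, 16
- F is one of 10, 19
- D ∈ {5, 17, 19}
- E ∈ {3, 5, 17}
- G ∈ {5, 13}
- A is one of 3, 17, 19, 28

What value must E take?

The 8 variables draw from only 8 values {3, 5, 10, 13, 16, 17, 19, 28}, so each is used; only C can be 16, hence C = 16.
The 7 still-open variables together cover exactly {3, 5, 10, 13, 17, 19, 28} — 7 values for 7 variables — and 13 appears only in G's list, so G = 13.
Among the 6 still-open variables, 28 fits only A (and all 6 values in {3, 5, 10, 17, 19, 28} must be used), so A = 28.
The 5 still-open variables together cover exactly {3, 5, 10, 17, 19} — 5 values for 5 variables — and 3 appears only in E's list, so E = 3.

3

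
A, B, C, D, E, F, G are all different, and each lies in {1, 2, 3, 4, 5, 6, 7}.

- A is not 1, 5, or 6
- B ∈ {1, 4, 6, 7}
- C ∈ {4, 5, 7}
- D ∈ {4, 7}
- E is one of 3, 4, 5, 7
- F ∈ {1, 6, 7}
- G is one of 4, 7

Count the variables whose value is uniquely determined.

The 7 variables draw from only 7 values {1, 2, 3, 4, 5, 6, 7}, so each is used; only A can be 2, hence A = 2.
The 6 still-open variables draw from only 6 values {1, 3, 4, 5, 6, 7}, so each is used; only E can be 3, hence E = 3.
The 5 still-open variables draw from only 5 values {1, 4, 5, 6, 7}, so each is used; only C can be 5, hence C = 5.
D and G share exactly the 2 values {4, 7}; by pigeonhole those values go to them, so strike 4, 7 from B, F.
Determined: A=2, C=5, E=3. The other variables each still have more than one consistent value. That makes 3.

3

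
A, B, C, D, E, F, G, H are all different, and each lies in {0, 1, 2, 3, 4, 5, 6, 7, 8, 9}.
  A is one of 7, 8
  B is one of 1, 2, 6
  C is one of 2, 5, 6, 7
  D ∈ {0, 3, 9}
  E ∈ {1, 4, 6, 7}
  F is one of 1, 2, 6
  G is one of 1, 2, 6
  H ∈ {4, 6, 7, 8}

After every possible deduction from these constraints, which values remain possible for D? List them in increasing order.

0, 3, 9

B, F, G share exactly the 3 values {1, 2, 6}; by pigeonhole those values go to them, so strike 1, 2, 6 from C, E, H.
A, E, H share exactly the 3 values {4, 7, 8}; by pigeonhole those values go to them, so strike 4, 7, 8 from C.
C must be 5 (only option left).
No further eliminations apply; D can still be any of 0, 3, 9.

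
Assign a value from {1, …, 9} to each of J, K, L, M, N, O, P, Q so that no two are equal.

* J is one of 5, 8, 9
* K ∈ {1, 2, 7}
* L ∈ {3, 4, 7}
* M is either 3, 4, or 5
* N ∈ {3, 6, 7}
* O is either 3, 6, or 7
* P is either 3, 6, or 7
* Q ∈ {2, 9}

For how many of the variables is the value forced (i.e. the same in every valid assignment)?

N, O, P between them cover only {3, 6, 7} — a naked triple. Remove those values from K, L, M.
That leaves L = 4. Strike 4 from M.
M's domain is down to {5}, so M = 5. Strike 5 from J.
Determined: L=4, M=5. The other variables each still have more than one consistent value. That makes 2.

2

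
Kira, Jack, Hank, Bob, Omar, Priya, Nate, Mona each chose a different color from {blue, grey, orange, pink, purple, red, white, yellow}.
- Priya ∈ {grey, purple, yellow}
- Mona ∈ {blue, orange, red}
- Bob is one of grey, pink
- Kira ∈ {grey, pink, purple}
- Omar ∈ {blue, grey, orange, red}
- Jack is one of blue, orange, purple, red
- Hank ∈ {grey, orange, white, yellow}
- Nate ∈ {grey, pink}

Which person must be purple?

The 8 variables draw from only 8 values {blue, grey, orange, pink, purple, red, white, yellow}, so each is used; only Hank can be white, hence Hank = white.
The 7 still-open variables draw from only 7 values {blue, grey, orange, pink, purple, red, yellow}, so each is used; only Priya can be yellow, hence Priya = yellow.
Bob and Nate between them cover only {grey, pink} — a naked pair. Remove those values from Kira, Omar.
So purple goes to Kira.

Kira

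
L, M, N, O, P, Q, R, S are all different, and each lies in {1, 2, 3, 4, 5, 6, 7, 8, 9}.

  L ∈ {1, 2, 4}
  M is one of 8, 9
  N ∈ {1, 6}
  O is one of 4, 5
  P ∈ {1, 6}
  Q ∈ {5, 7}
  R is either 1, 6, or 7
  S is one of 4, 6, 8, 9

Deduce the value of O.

4

The 8 variables draw from only 8 values {1, 2, 4, 5, 6, 7, 8, 9}, so each is used; only L can be 2, hence L = 2.
N and P share exactly the 2 values {1, 6}; by pigeonhole those values go to them, so strike 1, 6 from R, S.
R's domain is down to {7}, so R = 7. Remove 7 from Q.
That leaves Q = 5. Remove 5 from O.
So O = 4.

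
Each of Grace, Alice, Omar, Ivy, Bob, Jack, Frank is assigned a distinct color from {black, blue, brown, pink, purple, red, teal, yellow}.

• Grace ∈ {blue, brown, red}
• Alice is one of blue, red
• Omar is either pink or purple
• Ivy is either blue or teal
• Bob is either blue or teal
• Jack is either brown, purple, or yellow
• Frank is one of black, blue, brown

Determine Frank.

Ivy and Bob share exactly the 2 values {blue, teal}; by pigeonhole those values go to them, so strike blue, teal from Grace, Alice, Frank.
That leaves Alice = red. Strike red from Grace.
That leaves Grace = brown. So Jack, Frank can't be brown.
So Frank = black.

black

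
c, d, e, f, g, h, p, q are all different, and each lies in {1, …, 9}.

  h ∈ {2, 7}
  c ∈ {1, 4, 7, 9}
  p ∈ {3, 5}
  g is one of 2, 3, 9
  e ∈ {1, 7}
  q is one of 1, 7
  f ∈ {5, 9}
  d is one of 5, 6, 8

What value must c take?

e and q between them cover only {1, 7} — a naked pair. Remove those values from c, h.
That leaves h = 2. Eliminate 2 elsewhere: g.
f, g, p share exactly the 3 values {3, 5, 9}; by pigeonhole those values go to them, so strike 3, 5, 9 from c, d.
So c = 4.

4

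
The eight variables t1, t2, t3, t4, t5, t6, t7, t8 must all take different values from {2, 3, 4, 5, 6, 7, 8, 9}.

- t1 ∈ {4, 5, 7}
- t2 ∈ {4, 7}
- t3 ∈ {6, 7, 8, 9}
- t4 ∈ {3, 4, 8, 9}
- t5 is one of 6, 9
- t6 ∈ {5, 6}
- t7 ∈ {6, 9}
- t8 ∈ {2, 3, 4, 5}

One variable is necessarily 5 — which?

t6

The 8 variables together cover exactly {2, 3, 4, 5, 6, 7, 8, 9} — 8 values for 8 variables — and 2 appears only in t8's list, so t8 = 2.
The 7 still-open variables together cover exactly {3, 4, 5, 6, 7, 8, 9} — 7 values for 7 variables — and 3 appears only in t4's list, so t4 = 3.
The 6 still-open variables together cover exactly {4, 5, 6, 7, 8, 9} — 6 values for 6 variables — and 8 appears only in t3's list, so t3 = 8.
The 2 variables t5 and t7 are confined to {6, 9}, which locks those values in; drop them from t6.
So 5 goes to t6.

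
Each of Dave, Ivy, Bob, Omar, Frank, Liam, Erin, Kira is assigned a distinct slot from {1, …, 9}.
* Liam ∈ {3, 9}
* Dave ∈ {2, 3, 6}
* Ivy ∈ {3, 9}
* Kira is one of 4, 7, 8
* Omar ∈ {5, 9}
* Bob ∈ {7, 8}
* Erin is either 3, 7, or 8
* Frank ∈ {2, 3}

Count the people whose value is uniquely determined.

4

Among the 8 variables, 4 fits only Kira (and all 8 values in {2, 3, 4, 5, 6, 7, 8, 9} must be used), so Kira = 4.
Among the 7 still-open variables, 5 fits only Omar (and all 7 values in {2, 3, 5, 6, 7, 8, 9} must be used), so Omar = 5.
The 6 still-open variables together cover exactly {2, 3, 6, 7, 8, 9} — 6 values for 6 variables — and 6 appears only in Dave's list, so Dave = 6.
The 5 still-open variables together cover exactly {2, 3, 7, 8, 9} — 5 values for 5 variables — and 2 appears only in Frank's list, so Frank = 2.
Ivy and Liam between them cover only {3, 9} — a naked pair. Remove those values from Erin.
Determined: Dave=6, Omar=5, Frank=2, Kira=4. The other people each still have more than one consistent value. That makes 4.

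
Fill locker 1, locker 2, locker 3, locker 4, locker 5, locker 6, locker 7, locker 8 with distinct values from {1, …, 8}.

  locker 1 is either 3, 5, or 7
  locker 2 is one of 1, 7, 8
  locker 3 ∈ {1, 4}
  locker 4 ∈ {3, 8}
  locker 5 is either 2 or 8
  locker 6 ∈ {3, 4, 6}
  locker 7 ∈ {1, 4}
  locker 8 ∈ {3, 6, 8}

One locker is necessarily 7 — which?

locker 2

Among the 8 variables, 2 fits only locker 5 (and all 8 values in {1, 2, 3, 4, 5, 6, 7, 8} must be used), so locker 5 = 2.
The 7 still-open variables draw from only 7 values {1, 3, 4, 5, 6, 7, 8}, so each is used; only locker 1 can be 5, hence locker 1 = 5.
The 6 still-open variables together cover exactly {1, 3, 4, 6, 7, 8} — 6 values for 6 variables — and 7 appears only in locker 2's list, so locker 2 = 7.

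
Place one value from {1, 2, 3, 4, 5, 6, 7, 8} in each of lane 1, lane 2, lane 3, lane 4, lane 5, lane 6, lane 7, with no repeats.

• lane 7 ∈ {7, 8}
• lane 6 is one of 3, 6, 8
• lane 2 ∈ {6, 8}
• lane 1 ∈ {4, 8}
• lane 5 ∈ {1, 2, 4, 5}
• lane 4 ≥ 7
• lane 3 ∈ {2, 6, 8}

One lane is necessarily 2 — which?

lane 4 and lane 7 share exactly the 2 values {7, 8}; by pigeonhole those values go to them, so strike 7, 8 from lane 1, lane 2, lane 3, lane 6.
lane 1's domain is down to {4}, so lane 1 = 4. So lane 5 can't be 4.
That leaves lane 2 = 6. So lane 3, lane 6 can't be 6.

lane 3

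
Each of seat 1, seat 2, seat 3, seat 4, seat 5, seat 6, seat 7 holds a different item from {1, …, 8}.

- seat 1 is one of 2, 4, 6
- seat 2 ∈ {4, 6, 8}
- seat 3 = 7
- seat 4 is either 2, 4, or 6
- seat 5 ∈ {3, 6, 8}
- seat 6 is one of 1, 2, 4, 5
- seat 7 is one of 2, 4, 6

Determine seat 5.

3

seat 3's domain is down to {7}, so seat 3 = 7.
seat 1, seat 4, seat 7 between them cover only {2, 4, 6} — a naked triple. Remove those values from seat 2, seat 5, seat 6.
seat 2's domain is down to {8}, so seat 2 = 8. So seat 5 can't be 8.
So seat 5 = 3.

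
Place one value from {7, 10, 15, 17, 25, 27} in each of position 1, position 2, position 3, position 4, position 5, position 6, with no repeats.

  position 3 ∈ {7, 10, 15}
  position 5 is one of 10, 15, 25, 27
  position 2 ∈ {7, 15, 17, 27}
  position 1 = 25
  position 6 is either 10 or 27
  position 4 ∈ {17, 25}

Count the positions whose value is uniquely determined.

2

position 1 has just one choice, so position 1 = 25. So position 4, position 5 can't be 25.
position 4 must be 17 (only option left). Eliminate 17 elsewhere: position 2.
Determined: position 1=25, position 4=17. The other positions each still have more than one consistent value. That makes 2.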